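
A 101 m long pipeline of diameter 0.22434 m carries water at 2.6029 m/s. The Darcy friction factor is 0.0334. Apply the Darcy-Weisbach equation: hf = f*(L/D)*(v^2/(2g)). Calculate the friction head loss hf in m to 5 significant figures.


hf = 0.0334 * (101/0.22434) * (2.6029^2 / (2*9.81))
hf = 5.1925 m
Therefore the friction head loss hf = 5.1925 m.


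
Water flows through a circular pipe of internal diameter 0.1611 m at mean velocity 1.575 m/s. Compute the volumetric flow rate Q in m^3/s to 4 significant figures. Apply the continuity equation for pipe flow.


Approach: apply the continuity equation for pipe flow, Q = A * v with A = pi*(D/2)^2.
A = pi*(0.1611/2)^2 = 0.0203836 m^2
Q = 0.0203836 * 1.575 = 0.03210 m^3/s
Therefore the volumetric flow rate Q = 0.03210 m^3/s.


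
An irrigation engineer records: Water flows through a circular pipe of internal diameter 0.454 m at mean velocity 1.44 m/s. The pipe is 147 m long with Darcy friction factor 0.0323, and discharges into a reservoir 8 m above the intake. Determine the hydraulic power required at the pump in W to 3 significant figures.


Approach: apply continuity + Darcy-Weisbach + hydraulic power, Q = A*v; hf = f*(L/D)*(v^2/(2g)); H = static + hf; P = rho*g*Q*H.
Step 1 — flow rate (continuity, Q = A*v):
  A = pi*(0.454/2)^2 = 0.16188 m^2
  Q = 0.16188 * 1.44 = 0.23311 m^3/s
Step 2 — friction head loss (Darcy-Weisbach):
  hf = 0.0323 * (147/0.454) * (1.44^2 / (2*9.81))
  hf = 1.1053 m
Step 3 — total head: H = 8 + 1.1053 = 9.1053 m
Step 4 — hydraulic power (P = rho*g*Q*H):
  P = 1000 * 9.81 * 0.23311 * 9.1053 = 20800 W
Therefore the hydraulic power required at the pump = 20800 W.


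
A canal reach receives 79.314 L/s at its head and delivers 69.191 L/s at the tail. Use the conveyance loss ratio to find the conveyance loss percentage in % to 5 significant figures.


Approach: apply the conveyance loss ratio, loss% = ((Q_head - Q_tail)/Q_head)*100.
loss = ((79.314 - 69.191)/79.314)*100 = 12.763 %
Therefore the conveyance loss percentage = 12.763 %.


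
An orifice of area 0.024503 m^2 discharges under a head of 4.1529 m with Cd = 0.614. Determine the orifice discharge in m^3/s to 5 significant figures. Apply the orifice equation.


Approach: apply the orifice equation, Q = Cd*A*sqrt(2*g*h).
Q = 0.614 * 0.024503 * sqrt(2*9.81*4.1529) = 0.13580 m^3/s
Therefore the orifice discharge = 0.13580 m^3/s.


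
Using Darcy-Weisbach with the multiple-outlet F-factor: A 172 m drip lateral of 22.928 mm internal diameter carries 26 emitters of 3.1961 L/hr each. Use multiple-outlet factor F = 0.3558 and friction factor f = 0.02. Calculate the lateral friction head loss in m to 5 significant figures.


Approach: apply Darcy-Weisbach with the multiple-outlet F-factor, Q = n*q/(3600*1000) m^3/s; v = Q/A; hf = F*f*(L/D)*(v^2/(2g)).
Q = 26*3.1961/(3600*1000) = 2.308294e-05 m^3/s
A = pi*(22.928e-3/2)^2 = 4.128785e-04 m^2, so v = Q/A = 0.05590736 m/s
hf = 0.3558*0.02*(172/0.022928)*(0.05590736^2/(2*9.81)) = 0.0085043 m
Therefore the lateral friction head loss = 0.0085043 m.


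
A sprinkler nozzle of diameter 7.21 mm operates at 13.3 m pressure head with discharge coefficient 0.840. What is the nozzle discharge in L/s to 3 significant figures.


Approach: apply the orifice equation, Q = Cd*A*sqrt(2*g*h), A = pi*(d/2)^2.
A = pi*(7.21e-3/2)^2 = 4.0828e-05 m^2
Q = 0.840 * 4.0828e-05 * sqrt(2*9.81*13.3) * 1000 = 0.554 L/s
Therefore the nozzle discharge = 0.554 L/s.


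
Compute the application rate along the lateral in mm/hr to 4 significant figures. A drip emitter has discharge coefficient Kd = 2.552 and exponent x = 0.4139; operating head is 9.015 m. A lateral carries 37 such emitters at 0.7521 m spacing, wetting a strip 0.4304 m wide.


Approach: apply the emitter equation with a lateral mass balance, q = Kd*h^x; Q = n*q; rate = Q/(n*spacing*width).
Step 1 — single emitter flow (q = Kd*h^x):
  q = 2.552 * 9.015^0.4139 = 6.34076 L/hr
Step 2 — total lateral flow: Q = 37 * 6.34076 = 234.608 L/hr
Step 3 — wetted area: A = 37 * 0.7521 * 0.4304 = 11.9770 m^2
Step 4 — application rate: Q/A = 234.608/11.9770 = 19.59 mm/hr
Therefore the application rate along the lateral = 19.59 mm/hr.


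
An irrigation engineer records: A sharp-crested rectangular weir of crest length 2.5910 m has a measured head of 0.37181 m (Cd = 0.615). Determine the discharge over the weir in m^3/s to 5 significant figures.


Approach: apply the rectangular weir equation, Q = (2/3)*Cd*L*sqrt(2g)*H^1.5.
Q = (2/3)*0.615*2.5910*sqrt(2*9.81)*0.37181^1.5 = 1.0668 m^3/s
Therefore the discharge over the weir = 1.0668 m^3/s.


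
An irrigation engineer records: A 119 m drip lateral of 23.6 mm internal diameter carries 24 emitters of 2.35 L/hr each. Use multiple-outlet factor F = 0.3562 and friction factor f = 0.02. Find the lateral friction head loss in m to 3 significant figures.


Approach: apply Darcy-Weisbach with the multiple-outlet F-factor, Q = n*q/(3600*1000) m^3/s; v = Q/A; hf = F*f*(L/D)*(v^2/(2g)).
Q = 24*2.35/(3600*1000) = 1.5667e-05 m^3/s
A = pi*(23.6e-3/2)^2 = 4.3744e-04 m^2, so v = Q/A = 0.035815 m/s
hf = 0.3562*0.02*(119/0.0236)*(0.035815^2/(2*9.81)) = 0.00235 m
Therefore the lateral friction head loss = 0.00235 m.


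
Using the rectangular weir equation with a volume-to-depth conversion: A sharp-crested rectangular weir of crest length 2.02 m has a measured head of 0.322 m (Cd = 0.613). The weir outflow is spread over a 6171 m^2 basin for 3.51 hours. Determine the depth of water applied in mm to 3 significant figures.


Approach: apply the rectangular weir equation with a volume-to-depth conversion, Q = (2/3)*Cd*L*sqrt(2g)*H^1.5; d = Q*t/A * 1000.
Step 1 — weir discharge:
  Q = (2/3)*0.613*2.02*sqrt(2*9.81)*0.322^1.5 = 0.66812 m^3/s
Step 2 — volume: V = 0.66812 * 3.51*3600 = 8442.4 m^3
Step 3 — depth: d = V/A * 1000 = 8442.4/6171 * 1000 = 1370 mm
Therefore the depth of water applied = 1370 mm.


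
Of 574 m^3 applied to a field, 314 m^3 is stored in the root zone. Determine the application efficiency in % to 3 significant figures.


Approach: apply the application efficiency ratio, Ea = (stored/applied)*100.
Ea = (314/574)*100 = 54.7 %
Therefore the application efficiency = 54.7 %.


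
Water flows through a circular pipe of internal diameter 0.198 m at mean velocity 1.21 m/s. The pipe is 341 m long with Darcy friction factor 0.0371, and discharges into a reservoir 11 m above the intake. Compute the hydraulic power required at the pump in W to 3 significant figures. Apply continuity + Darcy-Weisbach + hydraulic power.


Approach: apply continuity + Darcy-Weisbach + hydraulic power, Q = A*v; hf = f*(L/D)*(v^2/(2g)); H = static + hf; P = rho*g*Q*H.
Step 1 — flow rate (continuity, Q = A*v):
  A = pi*(0.198/2)^2 = 0.030791 m^2
  Q = 0.030791 * 1.21 = 0.037257 m^3/s
Step 2 — friction head loss (Darcy-Weisbach):
  hf = 0.0371 * (341/0.198) * (1.21^2 / (2*9.81))
  hf = 4.7680 m
Step 3 — total head: H = 11 + 4.7680 = 15.768 m
Step 4 — hydraulic power (P = rho*g*Q*H):
  P = 1000 * 9.81 * 0.037257 * 15.768 = 5760 W
Therefore the hydraulic power required at the pump = 5760 W.


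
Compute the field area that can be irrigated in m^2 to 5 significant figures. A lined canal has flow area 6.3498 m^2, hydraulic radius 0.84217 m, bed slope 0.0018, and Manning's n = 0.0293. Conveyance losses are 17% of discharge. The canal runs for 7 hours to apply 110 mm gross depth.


Approach: apply Manning's equation with a conveyance and depth budget, Q = (1/n)*A*R^(2/3)*S^(1/2); Q_field = Q*(1-loss); Area = Q_field*t/(d/1000).
Step 1 — canal discharge (Manning's equation):
  Q = (1/0.0293) * 6.3498 * 0.84217^(2/3) * 0.0018^(1/2) = 8.199648 m^3/s
Step 2 — delivered flow: Q_field = 8.199648*(1 - 17/100) = 6.805708 m^3/s
Step 3 — volume delivered: V = 6.805708 * 7*3600 = 171503.8 m^3
Step 4 — area served: A = V / (depth/1000) = 171503.8 / 0.11 = 1559100 m^2
Therefore the field area that can be irrigated = 1559100 m^2.


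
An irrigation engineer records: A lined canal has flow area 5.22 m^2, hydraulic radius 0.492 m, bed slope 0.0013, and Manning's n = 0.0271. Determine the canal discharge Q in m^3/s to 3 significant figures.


Approach: apply Manning's equation, Q = (1/n)*A*R^(2/3)*S^(1/2).
Q = (1/0.0271) * 5.22 * 0.492^(2/3) * 0.0013^(1/2) = 4.33 m^3/s
Therefore the canal discharge Q = 4.33 m^3/s.


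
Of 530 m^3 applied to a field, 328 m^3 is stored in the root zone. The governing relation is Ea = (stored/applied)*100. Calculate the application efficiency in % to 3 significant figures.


Ea = (328/530)*100 = 61.9 %
Therefore the application efficiency = 61.9 %.


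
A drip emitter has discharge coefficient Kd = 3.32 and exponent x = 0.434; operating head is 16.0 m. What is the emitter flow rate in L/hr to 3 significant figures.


Approach: apply the emitter characteristic equation, q = Kd * h^x.
q = 3.32 * 16.0^0.434 = 11.1 L/hr
Therefore the emitter flow rate = 11.1 L/hr.


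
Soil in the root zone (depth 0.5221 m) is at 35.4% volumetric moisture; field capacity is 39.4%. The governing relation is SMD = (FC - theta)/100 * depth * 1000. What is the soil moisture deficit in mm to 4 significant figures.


SMD = (39.4 - 35.4)/100 * 0.5221 * 1000 = 20.88 mm
Therefore the soil moisture deficit = 20.88 mm.


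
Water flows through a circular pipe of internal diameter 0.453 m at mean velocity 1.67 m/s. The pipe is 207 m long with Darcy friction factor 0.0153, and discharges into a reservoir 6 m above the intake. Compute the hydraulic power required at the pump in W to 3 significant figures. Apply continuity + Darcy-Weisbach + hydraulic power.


Approach: apply continuity + Darcy-Weisbach + hydraulic power, Q = A*v; hf = f*(L/D)*(v^2/(2g)); H = static + hf; P = rho*g*Q*H.
Step 1 — flow rate (continuity, Q = A*v):
  A = pi*(0.453/2)^2 = 0.16117 m^2
  Q = 0.16117 * 1.67 = 0.26916 m^3/s
Step 2 — friction head loss (Darcy-Weisbach):
  hf = 0.0153 * (207/0.453) * (1.67^2 / (2*9.81))
  hf = 0.99380 m
Step 3 — total head: H = 6 + 0.99380 = 6.9938 m
Step 4 — hydraulic power (P = rho*g*Q*H):
  P = 1000 * 9.81 * 0.26916 * 6.9938 = 18500 W
Therefore the hydraulic power required at the pump = 18500 W.


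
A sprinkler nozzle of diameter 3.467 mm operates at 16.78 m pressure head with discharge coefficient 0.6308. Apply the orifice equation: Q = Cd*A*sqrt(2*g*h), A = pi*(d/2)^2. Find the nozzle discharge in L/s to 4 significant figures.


A = pi*(3.467e-3/2)^2 = 9.44056e-06 m^2
Q = 0.6308 * 9.44056e-06 * sqrt(2*9.81*16.78) * 1000 = 0.1081 L/s
Therefore the nozzle discharge = 0.1081 L/s.


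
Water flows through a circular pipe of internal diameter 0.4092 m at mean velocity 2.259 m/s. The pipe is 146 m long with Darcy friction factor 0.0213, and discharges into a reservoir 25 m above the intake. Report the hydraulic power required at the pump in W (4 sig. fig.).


Approach: apply continuity + Darcy-Weisbach + hydraulic power, Q = A*v; hf = f*(L/D)*(v^2/(2g)); H = static + hf; P = rho*g*Q*H.
Step 1 — flow rate (continuity, Q = A*v):
  A = pi*(0.4092/2)^2 = 0.131511 m^2
  Q = 0.131511 * 2.259 = 0.297083 m^3/s
Step 2 — friction head loss (Darcy-Weisbach):
  hf = 0.0213 * (146/0.4092) * (2.259^2 / (2*9.81))
  hf = 1.97665 m
Step 3 — total head: H = 25 + 1.97665 = 26.9767 m
Step 4 — hydraulic power (P = rho*g*Q*H):
  P = 1000 * 9.81 * 0.297083 * 26.9767 = 78620 W
Therefore the hydraulic power required at the pump = 78620 W.


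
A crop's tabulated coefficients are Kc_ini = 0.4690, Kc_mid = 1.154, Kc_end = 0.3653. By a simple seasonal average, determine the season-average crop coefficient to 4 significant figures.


Approach: apply a simple seasonal average, Kc_avg = (Kc_ini + Kc_mid + Kc_end)/3.
Kc_avg = (0.4690 + 1.154 + 0.3653)/3 = 0.6628
Therefore the season-average crop coefficient = 0.6628.


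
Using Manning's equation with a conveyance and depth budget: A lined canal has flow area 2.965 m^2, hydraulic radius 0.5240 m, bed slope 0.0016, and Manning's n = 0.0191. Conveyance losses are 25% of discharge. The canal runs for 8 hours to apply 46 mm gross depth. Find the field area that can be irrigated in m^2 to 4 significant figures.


Approach: apply Manning's equation with a conveyance and depth budget, Q = (1/n)*A*R^(2/3)*S^(1/2); Q_field = Q*(1-loss); Area = Q_field*t/(d/1000).
Step 1 — canal discharge (Manning's equation):
  Q = (1/0.0191) * 2.965 * 0.5240^(2/3) * 0.0016^(1/2) = 4.03589 m^3/s
Step 2 — delivered flow: Q_field = 4.03589*(1 - 25/100) = 3.02691 m^3/s
Step 3 — volume delivered: V = 3.02691 * 8*3600 = 87175.1 m^3
Step 4 — area served: A = V / (depth/1000) = 87175.1 / 0.046 = 1895000 m^2
Therefore the field area that can be irrigated = 1895000 m^2.


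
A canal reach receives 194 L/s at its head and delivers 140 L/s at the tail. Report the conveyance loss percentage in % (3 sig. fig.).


Approach: apply the conveyance loss ratio, loss% = ((Q_head - Q_tail)/Q_head)*100.
loss = ((194 - 140)/194)*100 = 27.8 %
Therefore the conveyance loss percentage = 27.8 %.


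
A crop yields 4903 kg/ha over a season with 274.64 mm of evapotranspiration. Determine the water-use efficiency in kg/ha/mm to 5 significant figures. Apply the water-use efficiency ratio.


Approach: apply the water-use efficiency ratio, WUE = yield/ET.
WUE = 4903 / 274.64 = 17.852 kg/ha/mm
Therefore the water-use efficiency = 17.852 kg/ha/mm.


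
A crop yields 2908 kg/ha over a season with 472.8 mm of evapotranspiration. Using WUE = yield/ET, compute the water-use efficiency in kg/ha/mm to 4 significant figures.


WUE = 2908 / 472.8 = 6.151 kg/ha/mm
Therefore the water-use efficiency = 6.151 kg/ha/mm.


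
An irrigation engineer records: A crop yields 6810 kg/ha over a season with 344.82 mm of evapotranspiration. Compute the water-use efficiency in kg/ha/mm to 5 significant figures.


Approach: apply the water-use efficiency ratio, WUE = yield/ET.
WUE = 6810 / 344.82 = 19.749 kg/ha/mm
Therefore the water-use efficiency = 19.749 kg/ha/mm.


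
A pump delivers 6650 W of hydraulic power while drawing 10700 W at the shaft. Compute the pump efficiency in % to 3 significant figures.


Approach: apply the efficiency ratio, eta = (P_out/P_in)*100.
eta = (6650 / 10700) * 100 = 62.1 %
Therefore the pump efficiency = 62.1 %.


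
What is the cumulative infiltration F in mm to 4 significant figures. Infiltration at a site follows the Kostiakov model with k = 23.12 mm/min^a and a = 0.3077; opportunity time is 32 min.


Approach: apply the Kostiakov infiltration equation, F = k*t^a.
F = 23.12 * 32^0.3077 = 67.16 mm
Therefore the cumulative infiltration F = 67.16 mm.


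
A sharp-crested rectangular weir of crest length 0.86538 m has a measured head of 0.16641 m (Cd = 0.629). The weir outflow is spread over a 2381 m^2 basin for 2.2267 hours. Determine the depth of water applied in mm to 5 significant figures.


Approach: apply the rectangular weir equation with a volume-to-depth conversion, Q = (2/3)*Cd*L*sqrt(2g)*H^1.5; d = Q*t/A * 1000.
Step 1 — weir discharge:
  Q = (2/3)*0.629*0.86538*sqrt(2*9.81)*0.16641^1.5 = 0.1091151 m^3/s
Step 2 — volume: V = 0.1091151 * 2.2267*3600 = 874.6798 m^3
Step 3 — depth: d = V/A * 1000 = 874.6798/2381 * 1000 = 367.36 mm
Therefore the depth of water applied = 367.36 mm.


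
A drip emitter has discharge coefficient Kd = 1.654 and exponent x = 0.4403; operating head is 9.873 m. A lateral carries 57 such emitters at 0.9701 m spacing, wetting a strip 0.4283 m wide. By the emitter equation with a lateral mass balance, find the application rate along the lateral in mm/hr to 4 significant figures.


Approach: apply the emitter equation with a lateral mass balance, q = Kd*h^x; Q = n*q; rate = Q/(n*spacing*width).
Step 1 — single emitter flow (q = Kd*h^x):
  q = 1.654 * 9.873^0.4403 = 4.53306 L/hr
Step 2 — total lateral flow: Q = 57 * 4.53306 = 258.384 L/hr
Step 3 — wetted area: A = 57 * 0.9701 * 0.4283 = 23.6831 m^2
Step 4 — application rate: Q/A = 258.384/23.6831 = 10.91 mm/hr
Therefore the application rate along the lateral = 10.91 mm/hr.


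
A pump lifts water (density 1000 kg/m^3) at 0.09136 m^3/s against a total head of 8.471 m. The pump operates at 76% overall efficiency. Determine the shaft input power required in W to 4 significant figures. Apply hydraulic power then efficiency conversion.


Approach: apply hydraulic power then efficiency conversion, P = rho*g*Q*H; P_in = P/eta.
Step 1 — hydraulic power (P = rho*g*Q*H):
  P = 1000 * 9.81 * 0.09136 * 8.471 = 7592.06 W
Step 2 — input power: P_in = P/eta = 7592.06 / 0.76 = 9990 W
Therefore the shaft input power required = 9990 W.


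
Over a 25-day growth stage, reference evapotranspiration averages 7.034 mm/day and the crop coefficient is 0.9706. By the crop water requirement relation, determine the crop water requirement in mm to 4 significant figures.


Approach: apply the crop water requirement relation, CWR = ET0 * Kc * days.
CWR = 7.034 * 0.9706 * 25 = 170.7 mm
Therefore the crop water requirement = 170.7 mm.


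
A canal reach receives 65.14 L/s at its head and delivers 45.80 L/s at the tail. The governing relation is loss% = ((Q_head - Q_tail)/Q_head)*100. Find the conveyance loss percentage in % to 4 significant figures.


loss = ((65.14 - 45.80)/65.14)*100 = 29.69 %
Therefore the conveyance loss percentage = 29.69 %.


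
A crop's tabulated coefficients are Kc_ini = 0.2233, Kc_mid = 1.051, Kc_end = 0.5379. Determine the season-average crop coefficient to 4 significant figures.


Approach: apply a simple seasonal average, Kc_avg = (Kc_ini + Kc_mid + Kc_end)/3.
Kc_avg = (0.2233 + 1.051 + 0.5379)/3 = 0.6041
Therefore the season-average crop coefficient = 0.6041.


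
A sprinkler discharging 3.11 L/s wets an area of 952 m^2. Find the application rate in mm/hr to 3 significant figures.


Approach: apply the application rate relation, rate = (Q/A)*3600.
rate = (3.11 / 952) * 3600 = 11.8 mm/hr
Therefore the application rate = 11.8 mm/hr.


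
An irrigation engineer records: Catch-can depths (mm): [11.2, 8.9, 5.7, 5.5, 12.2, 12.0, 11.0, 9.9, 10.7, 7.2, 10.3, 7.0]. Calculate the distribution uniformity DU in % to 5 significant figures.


Approach: apply the low-quarter distribution uniformity, DU = (mean of lowest quarter of readings / overall mean)*100.
sorted lowest 3 of 12: [5.5, 5.7, 7.0] -> mean = 6.066667 mm
overall mean = 9.300000 mm
DU = (6.066667/9.300000)*100 = 65.233 %
Therefore the distribution uniformity DU = 65.233 %.


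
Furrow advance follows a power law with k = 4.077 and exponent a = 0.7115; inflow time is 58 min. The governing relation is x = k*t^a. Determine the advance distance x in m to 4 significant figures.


x = 4.077 * 58^0.7115 = 73.29 m
Therefore the advance distance x = 73.29 m.


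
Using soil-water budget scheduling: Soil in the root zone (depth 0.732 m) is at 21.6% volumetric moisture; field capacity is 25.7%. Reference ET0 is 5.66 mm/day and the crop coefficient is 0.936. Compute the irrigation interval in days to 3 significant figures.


Approach: apply soil-water budget scheduling, SMD = (FC-theta)/100*depth*1000; ETc = ET0*Kc; interval = SMD/ETc.
Step 1 — soil moisture deficit:
  SMD = (25.7 - 21.6)/100 * 0.732 * 1000 = 30.012 mm
Step 2 — daily crop ET (ETc = ET0*Kc):
  ETc = 5.66 * 0.936 = 5.2978 mm/day
Step 3 — irrigation interval (SMD/ETc):
  interval = 30.012 / 5.2978 = 5.67 days
Therefore the irrigation interval = 5.67 days.


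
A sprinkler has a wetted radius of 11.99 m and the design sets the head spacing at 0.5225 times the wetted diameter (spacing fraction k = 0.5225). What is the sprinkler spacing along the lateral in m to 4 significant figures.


Approach: apply the sprinkler spacing rule (spacing as a fraction of wetted diameter), S = k*(2*R).
S = 0.5225 * (2 * 11.99) = 12.53 m
Therefore the sprinkler spacing along the lateral = 12.53 m.


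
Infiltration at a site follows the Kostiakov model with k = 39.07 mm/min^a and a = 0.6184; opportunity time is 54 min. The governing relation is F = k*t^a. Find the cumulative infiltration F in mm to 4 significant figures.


F = 39.07 * 54^0.6184 = 460.4 mm
Therefore the cumulative infiltration F = 460.4 mm.


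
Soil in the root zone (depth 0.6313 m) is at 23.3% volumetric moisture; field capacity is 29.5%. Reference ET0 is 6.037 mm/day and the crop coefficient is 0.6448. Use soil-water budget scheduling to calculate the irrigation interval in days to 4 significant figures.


Approach: apply soil-water budget scheduling, SMD = (FC-theta)/100*depth*1000; ETc = ET0*Kc; interval = SMD/ETc.
Step 1 — soil moisture deficit:
  SMD = (29.5 - 23.3)/100 * 0.6313 * 1000 = 39.1406 mm
Step 2 — daily crop ET (ETc = ET0*Kc):
  ETc = 6.037 * 0.6448 = 3.89266 mm/day
Step 3 — irrigation interval (SMD/ETc):
  interval = 39.1406 / 3.89266 = 10.05 days
Therefore the irrigation interval = 10.05 days.


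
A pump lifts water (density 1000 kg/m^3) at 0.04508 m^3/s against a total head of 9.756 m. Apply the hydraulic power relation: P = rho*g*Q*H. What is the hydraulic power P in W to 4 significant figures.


P = 1000 * 9.81 * 0.04508 * 9.756 = 4314 W
Therefore the hydraulic power P = 4314 W.


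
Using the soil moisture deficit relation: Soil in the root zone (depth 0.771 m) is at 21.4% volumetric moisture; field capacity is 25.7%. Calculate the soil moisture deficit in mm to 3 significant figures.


Approach: apply the soil moisture deficit relation, SMD = (FC - theta)/100 * depth * 1000.
SMD = (25.7 - 21.4)/100 * 0.771 * 1000 = 33.2 mm
Therefore the soil moisture deficit = 33.2 mm.


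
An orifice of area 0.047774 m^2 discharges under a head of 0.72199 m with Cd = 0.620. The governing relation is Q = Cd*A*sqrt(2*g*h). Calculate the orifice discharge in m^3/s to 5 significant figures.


Q = 0.620 * 0.047774 * sqrt(2*9.81*0.72199) = 0.11148 m^3/s
Therefore the orifice discharge = 0.11148 m^3/s.


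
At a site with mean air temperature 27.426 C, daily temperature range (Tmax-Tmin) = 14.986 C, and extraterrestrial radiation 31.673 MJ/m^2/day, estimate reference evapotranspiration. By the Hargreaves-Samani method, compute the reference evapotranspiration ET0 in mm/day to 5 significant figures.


Approach: apply the Hargreaves-Samani method, ET0 = 0.0023*(Tmean+17.8)*sqrt(Tmax-Tmin)*0.408*Ra.
ET0 = 0.0023*(27.426+17.8)*sqrt(14.986)*0.408*31.673 = 5.2037 mm/day
Therefore the reference evapotranspiration ET0 = 5.2037 mm/day.


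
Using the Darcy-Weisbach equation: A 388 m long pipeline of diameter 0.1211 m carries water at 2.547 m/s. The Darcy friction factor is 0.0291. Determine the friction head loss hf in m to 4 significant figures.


Approach: apply the Darcy-Weisbach equation, hf = f*(L/D)*(v^2/(2g)).
hf = 0.0291 * (388/0.1211) * (2.547^2 / (2*9.81))
hf = 30.83 m
Therefore the friction head loss hf = 30.83 m.


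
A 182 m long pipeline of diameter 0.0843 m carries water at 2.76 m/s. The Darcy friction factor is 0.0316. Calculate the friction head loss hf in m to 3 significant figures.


Approach: apply the Darcy-Weisbach equation, hf = f*(L/D)*(v^2/(2g)).
hf = 0.0316 * (182/0.0843) * (2.76^2 / (2*9.81))
hf = 26.5 m
Therefore the friction head loss hf = 26.5 m.


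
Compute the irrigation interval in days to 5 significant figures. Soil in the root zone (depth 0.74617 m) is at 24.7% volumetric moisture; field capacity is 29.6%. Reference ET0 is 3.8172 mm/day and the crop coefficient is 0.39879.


Approach: apply soil-water budget scheduling, SMD = (FC-theta)/100*depth*1000; ETc = ET0*Kc; interval = SMD/ETc.
Step 1 — soil moisture deficit:
  SMD = (29.6 - 24.7)/100 * 0.74617 * 1000 = 36.56233 mm
Step 2 — daily crop ET (ETc = ET0*Kc):
  ETc = 3.8172 * 0.39879 = 1.522261 mm/day
Step 3 — irrigation interval (SMD/ETc):
  interval = 36.56233 / 1.522261 = 24.018 days
Therefore the irrigation interval = 24.018 days.


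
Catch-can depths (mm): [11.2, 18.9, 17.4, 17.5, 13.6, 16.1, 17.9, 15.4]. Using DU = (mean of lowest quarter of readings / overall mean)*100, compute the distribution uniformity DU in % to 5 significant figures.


sorted lowest 2 of 8: [11.2, 13.6] -> mean = 12.40000 mm
overall mean = 16.00000 mm
DU = (12.40000/16.00000)*100 = 77.500 %
Therefore the distribution uniformity DU = 77.500 %.


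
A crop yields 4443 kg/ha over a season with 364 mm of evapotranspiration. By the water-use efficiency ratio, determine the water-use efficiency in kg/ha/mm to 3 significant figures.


Approach: apply the water-use efficiency ratio, WUE = yield/ET.
WUE = 4443 / 364 = 12.2 kg/ha/mm
Therefore the water-use efficiency = 12.2 kg/ha/mm.


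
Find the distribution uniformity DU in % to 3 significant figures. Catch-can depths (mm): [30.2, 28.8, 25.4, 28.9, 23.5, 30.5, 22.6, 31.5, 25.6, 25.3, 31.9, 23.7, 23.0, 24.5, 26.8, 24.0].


Approach: apply the low-quarter distribution uniformity, DU = (mean of lowest quarter of readings / overall mean)*100.
sorted lowest 4 of 16: [22.6, 23.0, 23.5, 23.7] -> mean = 23.200 mm
overall mean = 26.637 mm
DU = (23.200/26.637)*100 = 87.1 %
Therefore the distribution uniformity DU = 87.1 %.


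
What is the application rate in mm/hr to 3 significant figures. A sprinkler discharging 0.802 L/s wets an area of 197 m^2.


Approach: apply the application rate relation, rate = (Q/A)*3600.
rate = (0.802 / 197) * 3600 = 14.7 mm/hr
Therefore the application rate = 14.7 mm/hr.


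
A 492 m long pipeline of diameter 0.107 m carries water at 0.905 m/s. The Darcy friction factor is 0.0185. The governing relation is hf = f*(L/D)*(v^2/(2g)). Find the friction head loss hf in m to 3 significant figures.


hf = 0.0185 * (492/0.107) * (0.905^2 / (2*9.81))
hf = 3.55 m
Therefore the friction head loss hf = 3.55 m.


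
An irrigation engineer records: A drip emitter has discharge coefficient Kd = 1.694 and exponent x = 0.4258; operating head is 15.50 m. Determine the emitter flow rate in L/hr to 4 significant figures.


Approach: apply the emitter characteristic equation, q = Kd * h^x.
q = 1.694 * 15.50^0.4258 = 5.442 L/hr
Therefore the emitter flow rate = 5.442 L/hr.


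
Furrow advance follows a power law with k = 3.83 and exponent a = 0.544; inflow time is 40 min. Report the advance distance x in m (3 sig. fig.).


Approach: apply the power-law advance function, x = k*t^a.
x = 3.83 * 40^0.544 = 28.5 m
Therefore the advance distance x = 28.5 m.


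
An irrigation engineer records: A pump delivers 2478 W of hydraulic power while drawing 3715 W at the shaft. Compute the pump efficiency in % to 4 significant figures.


Approach: apply the efficiency ratio, eta = (P_out/P_in)*100.
eta = (2478 / 3715) * 100 = 66.70 %
Therefore the pump efficiency = 66.70 %.


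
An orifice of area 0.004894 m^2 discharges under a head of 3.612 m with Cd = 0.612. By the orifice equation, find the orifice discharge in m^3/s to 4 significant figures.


Approach: apply the orifice equation, Q = Cd*A*sqrt(2*g*h).
Q = 0.612 * 0.004894 * sqrt(2*9.81*3.612) = 0.02521 m^3/s
Therefore the orifice discharge = 0.02521 m^3/s.


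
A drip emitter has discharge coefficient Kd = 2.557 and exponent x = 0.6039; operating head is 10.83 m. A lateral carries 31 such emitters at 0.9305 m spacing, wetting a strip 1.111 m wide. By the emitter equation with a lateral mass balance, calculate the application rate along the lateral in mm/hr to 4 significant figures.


Approach: apply the emitter equation with a lateral mass balance, q = Kd*h^x; Q = n*q; rate = Q/(n*spacing*width).
Step 1 — single emitter flow (q = Kd*h^x):
  q = 2.557 * 10.83^0.6039 = 10.7781 L/hr
Step 2 — total lateral flow: Q = 31 * 10.7781 = 334.122 L/hr
Step 3 — wetted area: A = 31 * 0.9305 * 1.111 = 32.0474 m^2
Step 4 — application rate: Q/A = 334.122/32.0474 = 10.43 mm/hr
Therefore the application rate along the lateral = 10.43 mm/hr.


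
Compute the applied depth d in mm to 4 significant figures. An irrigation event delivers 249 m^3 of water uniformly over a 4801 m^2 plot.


Approach: apply depth from volume over area, d = (V/A)*1000.
d = (249 / 4801) * 1000 = 51.86 mm
Therefore the applied depth d = 51.86 mm.


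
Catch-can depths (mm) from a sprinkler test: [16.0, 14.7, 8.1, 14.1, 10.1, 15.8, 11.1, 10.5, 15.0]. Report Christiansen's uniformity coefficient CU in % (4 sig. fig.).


Approach: apply Christiansen's uniformity coefficient, CU = (1 - mean_abs_deviation/mean)*100.
mean = 12.8222 mm
mean |d_i - mean| = 2.55309 mm
CU = (1 - 2.55309/12.8222)*100 = 80.09 %
Therefore Christiansen's uniformity coefficient CU = 80.09 %.


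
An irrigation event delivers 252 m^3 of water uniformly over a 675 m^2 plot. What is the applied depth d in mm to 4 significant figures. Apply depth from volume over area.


Approach: apply depth from volume over area, d = (V/A)*1000.
d = (252 / 675) * 1000 = 373.3 mm
Therefore the applied depth d = 373.3 mm.


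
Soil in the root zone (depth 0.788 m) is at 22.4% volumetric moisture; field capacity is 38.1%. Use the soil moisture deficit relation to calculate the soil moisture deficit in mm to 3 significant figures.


Approach: apply the soil moisture deficit relation, SMD = (FC - theta)/100 * depth * 1000.
SMD = (38.1 - 22.4)/100 * 0.788 * 1000 = 124 mm
Therefore the soil moisture deficit = 124 mm.


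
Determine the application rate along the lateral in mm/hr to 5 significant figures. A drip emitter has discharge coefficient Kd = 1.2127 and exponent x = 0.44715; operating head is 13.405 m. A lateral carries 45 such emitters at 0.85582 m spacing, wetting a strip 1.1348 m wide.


Approach: apply the emitter equation with a lateral mass balance, q = Kd*h^x; Q = n*q; rate = Q/(n*spacing*width).
Step 1 — single emitter flow (q = Kd*h^x):
  q = 1.2127 * 13.405^0.44715 = 3.870889 L/hr
Step 2 — total lateral flow: Q = 45 * 3.870889 = 174.1900 L/hr
Step 3 — wetted area: A = 45 * 0.85582 * 1.1348 = 43.70330 m^2
Step 4 — application rate: Q/A = 174.1900/43.70330 = 3.9857 mm/hr
Therefore the application rate along the lateral = 3.9857 mm/hr.


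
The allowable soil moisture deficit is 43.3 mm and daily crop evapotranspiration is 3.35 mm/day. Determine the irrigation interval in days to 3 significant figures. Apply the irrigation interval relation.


Approach: apply the irrigation interval relation, interval = SMD / ETc.
interval = 43.3 / 3.35 = 12.9 days
Therefore the irrigation interval = 12.9 days.


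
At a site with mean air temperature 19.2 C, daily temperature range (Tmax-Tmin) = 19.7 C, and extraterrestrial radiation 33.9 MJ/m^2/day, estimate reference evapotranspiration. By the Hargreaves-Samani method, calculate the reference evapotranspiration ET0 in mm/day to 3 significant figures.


Approach: apply the Hargreaves-Samani method, ET0 = 0.0023*(Tmean+17.8)*sqrt(Tmax-Tmin)*0.408*Ra.
ET0 = 0.0023*(19.2+17.8)*sqrt(19.7)*0.408*33.9 = 5.22 mm/day
Therefore the reference evapotranspiration ET0 = 5.22 mm/day.


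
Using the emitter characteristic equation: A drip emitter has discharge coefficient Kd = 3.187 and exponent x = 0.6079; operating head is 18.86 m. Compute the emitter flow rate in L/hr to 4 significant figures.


Approach: apply the emitter characteristic equation, q = Kd * h^x.
q = 3.187 * 18.86^0.6079 = 19.00 L/hr
Therefore the emitter flow rate = 19.00 L/hr.


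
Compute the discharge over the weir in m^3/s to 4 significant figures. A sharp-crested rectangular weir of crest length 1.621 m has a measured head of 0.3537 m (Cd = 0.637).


Approach: apply the rectangular weir equation, Q = (2/3)*Cd*L*sqrt(2g)*H^1.5.
Q = (2/3)*0.637*1.621*sqrt(2*9.81)*0.3537^1.5 = 0.6414 m^3/s
Therefore the discharge over the weir = 0.6414 m^3/s.


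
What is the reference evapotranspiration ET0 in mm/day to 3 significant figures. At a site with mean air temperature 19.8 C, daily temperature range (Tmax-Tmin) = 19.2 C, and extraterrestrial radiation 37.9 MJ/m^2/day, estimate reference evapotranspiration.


Approach: apply the Hargreaves-Samani method, ET0 = 0.0023*(Tmean+17.8)*sqrt(Tmax-Tmin)*0.408*Ra.
ET0 = 0.0023*(19.8+17.8)*sqrt(19.2)*0.408*37.9 = 5.86 mm/day
Therefore the reference evapotranspiration ET0 = 5.86 mm/day.


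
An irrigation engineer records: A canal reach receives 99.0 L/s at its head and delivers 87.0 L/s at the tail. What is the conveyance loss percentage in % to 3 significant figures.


Approach: apply the conveyance loss ratio, loss% = ((Q_head - Q_tail)/Q_head)*100.
loss = ((99.0 - 87.0)/99.0)*100 = 12.1 %
Therefore the conveyance loss percentage = 12.1 %.


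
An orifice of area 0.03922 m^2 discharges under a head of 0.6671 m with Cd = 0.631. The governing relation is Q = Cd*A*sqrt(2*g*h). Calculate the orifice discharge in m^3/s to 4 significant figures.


Q = 0.631 * 0.03922 * sqrt(2*9.81*0.6671) = 0.08953 m^3/s
Therefore the orifice discharge = 0.08953 m^3/s.


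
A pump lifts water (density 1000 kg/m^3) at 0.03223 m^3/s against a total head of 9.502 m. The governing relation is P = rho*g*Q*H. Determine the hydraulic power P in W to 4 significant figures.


P = 1000 * 9.81 * 0.03223 * 9.502 = 3004 W
Therefore the hydraulic power P = 3004 W.


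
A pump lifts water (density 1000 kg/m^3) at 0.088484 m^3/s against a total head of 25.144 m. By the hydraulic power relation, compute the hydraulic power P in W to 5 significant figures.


Approach: apply the hydraulic power relation, P = rho*g*Q*H.
P = 1000 * 9.81 * 0.088484 * 25.144 = 21826 W
Therefore the hydraulic power P = 21826 W.


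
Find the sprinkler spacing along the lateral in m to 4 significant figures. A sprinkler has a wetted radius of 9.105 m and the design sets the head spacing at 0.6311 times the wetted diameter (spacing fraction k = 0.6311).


Approach: apply the sprinkler spacing rule (spacing as a fraction of wetted diameter), S = k*(2*R).
S = 0.6311 * (2 * 9.105) = 11.49 m
Therefore the sprinkler spacing along the lateral = 11.49 m.


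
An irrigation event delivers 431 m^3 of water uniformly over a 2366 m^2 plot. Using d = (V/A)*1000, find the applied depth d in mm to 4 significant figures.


d = (431 / 2366) * 1000 = 182.2 mm
Therefore the applied depth d = 182.2 mm.


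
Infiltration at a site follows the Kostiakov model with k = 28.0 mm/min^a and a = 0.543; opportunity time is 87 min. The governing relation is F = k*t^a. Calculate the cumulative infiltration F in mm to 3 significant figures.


F = 28.0 * 87^0.543 = 316 mm
Therefore the cumulative infiltration F = 316 mm.


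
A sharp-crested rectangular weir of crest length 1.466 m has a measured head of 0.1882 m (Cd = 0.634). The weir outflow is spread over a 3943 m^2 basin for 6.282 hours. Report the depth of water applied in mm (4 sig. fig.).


Approach: apply the rectangular weir equation with a volume-to-depth conversion, Q = (2/3)*Cd*L*sqrt(2g)*H^1.5; d = Q*t/A * 1000.
Step 1 — weir discharge:
  Q = (2/3)*0.634*1.466*sqrt(2*9.81)*0.1882^1.5 = 0.224084 m^3/s
Step 2 — volume: V = 0.224084 * 6.282*3600 = 5067.71 m^3
Step 3 — depth: d = V/A * 1000 = 5067.71/3943 * 1000 = 1285 mm
Therefore the depth of water applied = 1285 mm.


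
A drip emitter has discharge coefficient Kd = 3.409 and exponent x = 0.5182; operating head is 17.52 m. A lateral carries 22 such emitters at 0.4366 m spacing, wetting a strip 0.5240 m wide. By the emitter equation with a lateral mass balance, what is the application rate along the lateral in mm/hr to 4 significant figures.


Approach: apply the emitter equation with a lateral mass balance, q = Kd*h^x; Q = n*q; rate = Q/(n*spacing*width).
Step 1 — single emitter flow (q = Kd*h^x):
  q = 3.409 * 17.52^0.5182 = 15.0323 L/hr
Step 2 — total lateral flow: Q = 22 * 15.0323 = 330.711 L/hr
Step 3 — wetted area: A = 22 * 0.4366 * 0.5240 = 5.03312 m^2
Step 4 — application rate: Q/A = 330.711/5.03312 = 65.71 mm/hr
Therefore the application rate along the lateral = 65.71 mm/hr.


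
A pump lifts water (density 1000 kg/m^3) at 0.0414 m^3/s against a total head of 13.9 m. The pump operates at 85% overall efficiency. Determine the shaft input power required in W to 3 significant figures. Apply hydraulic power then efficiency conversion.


Approach: apply hydraulic power then efficiency conversion, P = rho*g*Q*H; P_in = P/eta.
Step 1 — hydraulic power (P = rho*g*Q*H):
  P = 1000 * 9.81 * 0.0414 * 13.9 = 5645.3 W
Step 2 — input power: P_in = P/eta = 5645.3 / 0.85 = 6640 W
Therefore the shaft input power required = 6640 W.


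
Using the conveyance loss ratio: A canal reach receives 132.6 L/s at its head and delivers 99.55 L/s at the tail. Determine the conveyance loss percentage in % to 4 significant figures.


Approach: apply the conveyance loss ratio, loss% = ((Q_head - Q_tail)/Q_head)*100.
loss = ((132.6 - 99.55)/132.6)*100 = 24.92 %
Therefore the conveyance loss percentage = 24.92 %.


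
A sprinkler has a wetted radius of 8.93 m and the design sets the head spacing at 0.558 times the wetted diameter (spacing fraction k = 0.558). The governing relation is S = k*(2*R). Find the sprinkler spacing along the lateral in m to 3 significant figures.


S = 0.558 * (2 * 8.93) = 9.97 m
Therefore the sprinkler spacing along the lateral = 9.97 m.


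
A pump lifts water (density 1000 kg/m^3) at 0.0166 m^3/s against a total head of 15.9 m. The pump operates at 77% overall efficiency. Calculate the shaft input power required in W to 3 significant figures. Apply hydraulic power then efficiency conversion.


Approach: apply hydraulic power then efficiency conversion, P = rho*g*Q*H; P_in = P/eta.
Step 1 — hydraulic power (P = rho*g*Q*H):
  P = 1000 * 9.81 * 0.0166 * 15.9 = 2589.3 W
Step 2 — input power: P_in = P/eta = 2589.3 / 0.77 = 3360 W
Therefore the shaft input power required = 3360 W.


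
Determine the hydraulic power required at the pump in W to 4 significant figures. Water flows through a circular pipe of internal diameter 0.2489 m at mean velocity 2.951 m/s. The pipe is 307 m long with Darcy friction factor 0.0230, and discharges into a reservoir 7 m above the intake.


Approach: apply continuity + Darcy-Weisbach + hydraulic power, Q = A*v; hf = f*(L/D)*(v^2/(2g)); H = static + hf; P = rho*g*Q*H.
Step 1 — flow rate (continuity, Q = A*v):
  A = pi*(0.2489/2)^2 = 0.0486564 m^2
  Q = 0.0486564 * 2.951 = 0.143585 m^3/s
Step 2 — friction head loss (Darcy-Weisbach):
  hf = 0.0230 * (307/0.2489) * (2.951^2 / (2*9.81))
  hf = 12.5916 m
Step 3 — total head: H = 7 + 12.5916 = 19.5916 m
Step 4 — hydraulic power (P = rho*g*Q*H):
  P = 1000 * 9.81 * 0.143585 * 19.5916 = 27600 W
Therefore the hydraulic power required at the pump = 27600 W.


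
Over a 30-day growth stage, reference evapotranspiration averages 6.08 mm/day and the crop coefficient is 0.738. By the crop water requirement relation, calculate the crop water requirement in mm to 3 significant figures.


Approach: apply the crop water requirement relation, CWR = ET0 * Kc * days.
CWR = 6.08 * 0.738 * 30 = 135 mm
Therefore the crop water requirement = 135 mm.


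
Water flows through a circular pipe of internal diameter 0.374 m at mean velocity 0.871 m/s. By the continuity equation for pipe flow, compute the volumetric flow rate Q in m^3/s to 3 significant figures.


Approach: apply the continuity equation for pipe flow, Q = A * v with A = pi*(D/2)^2.
A = pi*(0.374/2)^2 = 0.10986 m^2
Q = 0.10986 * 0.871 = 0.0957 m^3/s
Therefore the volumetric flow rate Q = 0.0957 m^3/s.


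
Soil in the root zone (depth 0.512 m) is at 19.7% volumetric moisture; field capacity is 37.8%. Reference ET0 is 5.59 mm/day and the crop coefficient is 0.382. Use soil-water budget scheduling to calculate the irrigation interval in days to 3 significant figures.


Approach: apply soil-water budget scheduling, SMD = (FC-theta)/100*depth*1000; ETc = ET0*Kc; interval = SMD/ETc.
Step 1 — soil moisture deficit:
  SMD = (37.8 - 19.7)/100 * 0.512 * 1000 = 92.672 mm
Step 2 — daily crop ET (ETc = ET0*Kc):
  ETc = 5.59 * 0.382 = 2.1354 mm/day
Step 3 — irrigation interval (SMD/ETc):
  interval = 92.672 / 2.1354 = 43.4 days
Therefore the irrigation interval = 43.4 days.
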